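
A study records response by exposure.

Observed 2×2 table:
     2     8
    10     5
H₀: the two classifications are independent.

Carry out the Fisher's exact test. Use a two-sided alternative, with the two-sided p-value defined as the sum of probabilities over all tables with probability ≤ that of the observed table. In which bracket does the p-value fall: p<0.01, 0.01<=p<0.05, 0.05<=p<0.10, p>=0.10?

p-value bracket: 0.01<=p<0.05

Margins: r₁=10, r₂=15, c₁=12, c₂=13, n=25
p_obs = C(10,2)·C(15,10)/C(25,12); sum pmf over tables with pmf ≤ p_obs
p-value (two-sided) = 0.04141
→ bracket: 0.01<=p<0.05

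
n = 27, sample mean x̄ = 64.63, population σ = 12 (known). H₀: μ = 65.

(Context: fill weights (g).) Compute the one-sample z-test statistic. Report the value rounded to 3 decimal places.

SE = σ/√n = 12/√27 = 2.3094
z = (x̄−μ₀)/SE = (64.63−65)/2.3094 = -0.1602

test statistic = -0.160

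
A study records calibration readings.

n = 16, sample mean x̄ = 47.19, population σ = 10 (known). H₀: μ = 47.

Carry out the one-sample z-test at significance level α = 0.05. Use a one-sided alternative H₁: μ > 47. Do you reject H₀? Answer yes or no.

SE = σ/√n = 10/√16 = 2.5000
z = (x̄−μ₀)/SE = (47.19−47)/2.5000 = 0.0760
p-value (one-sided, H₁ greater) = 0.46971
At α=0.05: p ≥ α → fail to reject H₀

reject H₀: no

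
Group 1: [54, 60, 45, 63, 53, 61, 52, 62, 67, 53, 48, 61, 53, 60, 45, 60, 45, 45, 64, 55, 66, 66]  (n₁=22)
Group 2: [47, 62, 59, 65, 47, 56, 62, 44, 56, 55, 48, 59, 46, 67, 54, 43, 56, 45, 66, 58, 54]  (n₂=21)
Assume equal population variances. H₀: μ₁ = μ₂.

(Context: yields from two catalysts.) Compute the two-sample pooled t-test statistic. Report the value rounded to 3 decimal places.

test statistic = 0.683

x̄₁=56.273, s₁=7.440, n₁=22
x̄₂=54.714, s₂=7.518, n₂=21
s_p² = [21·7.440² + 20·7.518²]/41 = 55.9183
SE = √(s_p²·(1/22+1/21)) = 2.2813
t = (56.273−54.714)/2.2813 = 0.6831
df = 41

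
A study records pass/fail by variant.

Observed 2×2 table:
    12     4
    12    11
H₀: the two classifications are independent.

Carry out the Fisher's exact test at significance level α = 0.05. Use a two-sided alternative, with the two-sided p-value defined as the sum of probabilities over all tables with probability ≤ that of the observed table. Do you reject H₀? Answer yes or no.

reject H₀: no

Margins: r₁=16, r₂=23, c₁=24, c₂=15, n=39
p_obs = C(16,12)·C(23,12)/C(39,24); sum pmf over tables with pmf ≤ p_obs
p-value (two-sided) = 0.19232
At α=0.05: p ≥ α → fail to reject H₀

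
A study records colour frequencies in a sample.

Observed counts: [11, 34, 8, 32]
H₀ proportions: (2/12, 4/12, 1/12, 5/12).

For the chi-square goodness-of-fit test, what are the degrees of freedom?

degrees of freedom = 3

df = k − 1 = 4 − 1 = 3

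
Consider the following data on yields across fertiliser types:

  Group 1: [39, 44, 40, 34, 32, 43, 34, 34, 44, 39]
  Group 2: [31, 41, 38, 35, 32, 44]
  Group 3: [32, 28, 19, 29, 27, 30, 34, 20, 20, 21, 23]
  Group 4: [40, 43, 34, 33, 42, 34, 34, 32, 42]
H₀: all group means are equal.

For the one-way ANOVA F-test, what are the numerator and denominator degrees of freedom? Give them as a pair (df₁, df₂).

k = 4 groups, N = 36 total
df = (k−1, N−k) = (4−1, 36−4) = (3, 32)

degrees of freedom = [3, 32]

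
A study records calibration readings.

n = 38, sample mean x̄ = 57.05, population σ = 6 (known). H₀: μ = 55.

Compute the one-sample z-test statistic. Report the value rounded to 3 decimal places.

SE = σ/√n = 6/√38 = 0.9733
z = (x̄−μ₀)/SE = (57.05−55)/0.9733 = 2.1062

test statistic = 2.106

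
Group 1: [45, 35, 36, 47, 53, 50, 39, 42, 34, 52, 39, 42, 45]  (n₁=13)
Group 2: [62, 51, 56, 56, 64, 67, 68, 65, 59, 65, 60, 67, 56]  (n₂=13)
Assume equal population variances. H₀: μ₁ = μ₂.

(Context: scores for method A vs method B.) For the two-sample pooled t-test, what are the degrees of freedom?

df = n₁ + n₂ − 2 = 13 + 13 − 2 = 24

degrees of freedom = 24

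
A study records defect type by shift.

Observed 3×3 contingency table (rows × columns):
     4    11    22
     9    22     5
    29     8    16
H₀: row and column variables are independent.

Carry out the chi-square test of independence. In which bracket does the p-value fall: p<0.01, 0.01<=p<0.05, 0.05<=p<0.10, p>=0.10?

Row totals [37, 36, 53], col totals [42, 41, 43], n=126
χ² = (4−12.33)²/12.33 + (11−12.04)²/12.04 + (22−12.63)²/12.63 + (9−12.00)²/12.00 + (22−11.71)²/11.71 + (5−12.29)²/12.29 + (29−17.67)²/17.67 + (8−17.25)²/17.25 + (16−18.09)²/18.09 = 39.2483
df = 4
p-value (upper-tail) = 0.00000
→ bracket: p<0.01

p-value bracket: p<0.01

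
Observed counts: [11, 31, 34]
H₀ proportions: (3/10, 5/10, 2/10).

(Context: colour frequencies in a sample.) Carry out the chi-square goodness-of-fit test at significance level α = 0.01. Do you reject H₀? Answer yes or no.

n = 76; E_i = n·p_i = [22.80, 38.00, 15.20]
χ² = (11−22.80)²/22.80 + (31−38.00)²/38.00 + (34−15.20)²/15.20 = 30.6491
df = 2
p-value (upper-tail) = 0.00000
At α=0.01: p < α → reject H₀

reject H₀: yes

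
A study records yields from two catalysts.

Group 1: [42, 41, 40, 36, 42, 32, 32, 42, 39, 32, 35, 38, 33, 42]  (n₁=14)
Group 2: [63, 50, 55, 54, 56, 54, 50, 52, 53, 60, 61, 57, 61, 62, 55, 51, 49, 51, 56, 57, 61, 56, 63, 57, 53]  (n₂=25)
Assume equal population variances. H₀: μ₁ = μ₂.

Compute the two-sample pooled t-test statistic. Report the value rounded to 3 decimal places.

x̄₁=37.571, s₁=4.127, n₁=14
x̄₂=55.880, s₂=4.295, n₂=25
s_p² = [13·4.127² + 24·4.295²]/37 = 17.9478
SE = √(s_p²·(1/14+1/25)) = 1.4142
t = (37.571−55.880)/1.4142 = -12.9464
df = 37

test statistic = -12.946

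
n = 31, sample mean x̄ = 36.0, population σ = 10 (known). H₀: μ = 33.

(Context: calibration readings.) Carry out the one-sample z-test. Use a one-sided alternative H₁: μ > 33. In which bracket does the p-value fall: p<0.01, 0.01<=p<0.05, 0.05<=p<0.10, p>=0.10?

p-value bracket: 0.01<=p<0.05

SE = σ/√n = 10/√31 = 1.7961
z = (x̄−μ₀)/SE = (36.0−33)/1.7961 = 1.6703
p-value (one-sided, H₁ greater) = 0.04743
→ bracket: 0.01<=p<0.05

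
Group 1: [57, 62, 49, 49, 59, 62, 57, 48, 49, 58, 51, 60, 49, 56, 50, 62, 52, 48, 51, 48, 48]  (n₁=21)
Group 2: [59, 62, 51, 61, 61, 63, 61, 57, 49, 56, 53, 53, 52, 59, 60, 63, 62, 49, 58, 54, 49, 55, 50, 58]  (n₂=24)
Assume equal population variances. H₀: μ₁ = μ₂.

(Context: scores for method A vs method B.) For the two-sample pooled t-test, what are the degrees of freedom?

degrees of freedom = 43

df = n₁ + n₂ − 2 = 21 + 24 − 2 = 43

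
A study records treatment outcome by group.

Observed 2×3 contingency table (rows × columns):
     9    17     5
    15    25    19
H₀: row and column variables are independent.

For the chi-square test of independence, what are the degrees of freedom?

degrees of freedom = 2

df = (r−1)(c−1) = (2−1)·(3−1) = 2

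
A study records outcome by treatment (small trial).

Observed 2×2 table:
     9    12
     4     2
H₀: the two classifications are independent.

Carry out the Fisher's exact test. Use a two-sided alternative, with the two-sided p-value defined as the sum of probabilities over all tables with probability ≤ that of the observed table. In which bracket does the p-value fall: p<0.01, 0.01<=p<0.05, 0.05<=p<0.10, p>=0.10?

Margins: r₁=21, r₂=6, c₁=13, c₂=14, n=27
p_obs = C(21,9)·C(6,4)/C(27,13); sum pmf over tables with pmf ≤ p_obs
p-value (two-sided) = 0.38454
→ bracket: p>=0.10

p-value bracket: p>=0.10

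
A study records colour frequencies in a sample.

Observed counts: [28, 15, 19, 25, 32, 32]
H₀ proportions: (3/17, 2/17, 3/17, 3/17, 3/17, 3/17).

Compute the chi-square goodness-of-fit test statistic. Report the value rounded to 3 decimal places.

n = 151; E_i = n·p_i = [26.65, 17.76, 26.65, 26.65, 26.65, 26.65]
χ² = (28−26.65)²/26.65 + (15−17.76)²/17.76 + (19−26.65)²/26.65 + (25−26.65)²/26.65 + (32−26.65)²/26.65 + (32−26.65)²/26.65 = 4.9459
df = 5

test statistic = 4.946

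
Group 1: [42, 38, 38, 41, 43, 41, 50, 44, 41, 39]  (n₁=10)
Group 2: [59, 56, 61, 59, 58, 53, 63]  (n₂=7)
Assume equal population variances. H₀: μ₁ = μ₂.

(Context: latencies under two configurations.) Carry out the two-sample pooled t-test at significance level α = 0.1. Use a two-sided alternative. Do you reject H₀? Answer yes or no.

reject H₀: yes

x̄₁=41.700, s₁=3.529, n₁=10
x̄₂=58.429, s₂=3.259, n₂=7
s_p² = [9·3.529² + 6·3.259²]/15 = 11.7210
SE = √(s_p²·(1/10+1/7)) = 1.6872
t = (41.700−58.429)/1.6872 = -9.9152
df = 15
p-value (two-sided) = 0.00000
At α=0.1: p < α → reject H₀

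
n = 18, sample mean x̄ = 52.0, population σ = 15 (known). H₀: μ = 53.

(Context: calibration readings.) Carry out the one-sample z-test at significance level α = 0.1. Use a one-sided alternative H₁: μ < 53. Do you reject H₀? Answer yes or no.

reject H₀: no

SE = σ/√n = 15/√18 = 3.5355
z = (x̄−μ₀)/SE = (52.0−53)/3.5355 = -0.2828
p-value (one-sided, H₁ less) = 0.38865
At α=0.1: p ≥ α → fail to reject H₀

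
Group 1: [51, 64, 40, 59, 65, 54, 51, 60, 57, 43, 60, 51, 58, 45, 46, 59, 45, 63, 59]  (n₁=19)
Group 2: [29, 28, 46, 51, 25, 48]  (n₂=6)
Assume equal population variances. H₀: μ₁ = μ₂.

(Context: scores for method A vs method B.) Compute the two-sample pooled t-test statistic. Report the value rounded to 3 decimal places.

test statistic = 4.037

x̄₁=54.211, s₁=7.613, n₁=19
x̄₂=37.833, s₂=11.686, n₂=6
s_p² = [18·7.613² + 5·11.686²]/23 = 75.0431
SE = √(s_p²·(1/19+1/6)) = 4.0567
t = (54.211−37.833)/4.0567 = 4.0371
df = 23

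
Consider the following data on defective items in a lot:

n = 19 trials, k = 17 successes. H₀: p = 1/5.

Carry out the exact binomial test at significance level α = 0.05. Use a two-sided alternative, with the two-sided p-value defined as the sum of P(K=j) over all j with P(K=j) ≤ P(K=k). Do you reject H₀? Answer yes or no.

Exact binomial: n=19, k=17, p₀=1/5=0.2000
P(X=j) = C(n,j)·p₀^j·(1−p₀)^(n−j); p = Σ P(X=j) over j with P(X=j) ≤ P(X=17)
p-value (two-sided) = 0.00000
At α=0.05: p < α → reject H₀

reject H₀: yes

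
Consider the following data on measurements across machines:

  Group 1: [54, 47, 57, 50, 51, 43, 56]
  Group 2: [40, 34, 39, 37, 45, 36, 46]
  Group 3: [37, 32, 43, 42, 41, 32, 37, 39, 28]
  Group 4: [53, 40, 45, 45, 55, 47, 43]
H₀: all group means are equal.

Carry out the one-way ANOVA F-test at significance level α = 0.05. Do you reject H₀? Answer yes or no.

reject H₀: yes

Group means [51.14, 39.57, 36.78, 46.86], grand mean 43.133
SSB = Σnᵢ(x̄ᵢ−x̄)² = 998.483; SSW = ΣΣ(x−x̄ᵢ)² = 656.984
MSB = 998.483/3 = 332.8275; MSW = 656.984/26 = 25.2686
F = MSB/MSW = 13.1716
df = (3, 26)
p-value (upper-tail) = 0.00002
At α=0.05: p < α → reject H₀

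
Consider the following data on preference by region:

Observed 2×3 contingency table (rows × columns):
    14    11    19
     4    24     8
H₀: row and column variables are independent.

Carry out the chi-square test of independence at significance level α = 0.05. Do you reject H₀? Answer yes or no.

reject H₀: yes

Row totals [44, 36], col totals [18, 35, 27], n=80
χ² = (14−9.90)²/9.90 + (11−19.25)²/19.25 + (19−14.85)²/14.85 + (4−8.10)²/8.10 + (24−15.75)²/15.75 + (8−12.15)²/12.15 = 14.2077
df = 2
p-value (upper-tail) = 0.00082
At α=0.05: p < α → reject H₀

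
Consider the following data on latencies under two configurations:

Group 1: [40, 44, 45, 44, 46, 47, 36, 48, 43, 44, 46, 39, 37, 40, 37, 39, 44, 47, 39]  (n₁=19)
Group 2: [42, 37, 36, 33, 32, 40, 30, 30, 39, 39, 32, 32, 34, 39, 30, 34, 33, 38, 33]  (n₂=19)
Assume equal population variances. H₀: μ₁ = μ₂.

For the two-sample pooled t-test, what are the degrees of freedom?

df = n₁ + n₂ − 2 = 19 + 19 − 2 = 36

degrees of freedom = 36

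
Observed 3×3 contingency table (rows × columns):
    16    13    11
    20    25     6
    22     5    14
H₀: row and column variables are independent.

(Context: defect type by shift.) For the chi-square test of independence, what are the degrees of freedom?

df = (r−1)(c−1) = (3−1)·(3−1) = 4

degrees of freedom = 4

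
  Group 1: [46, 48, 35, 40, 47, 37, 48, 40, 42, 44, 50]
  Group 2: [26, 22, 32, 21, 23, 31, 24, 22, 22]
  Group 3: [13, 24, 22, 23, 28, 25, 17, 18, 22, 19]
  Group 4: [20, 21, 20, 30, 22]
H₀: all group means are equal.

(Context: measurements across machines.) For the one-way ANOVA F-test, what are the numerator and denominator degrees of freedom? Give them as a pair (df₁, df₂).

degrees of freedom = [3, 31]

k = 4 groups, N = 35 total
df = (k−1, N−k) = (4−1, 35−4) = (3, 31)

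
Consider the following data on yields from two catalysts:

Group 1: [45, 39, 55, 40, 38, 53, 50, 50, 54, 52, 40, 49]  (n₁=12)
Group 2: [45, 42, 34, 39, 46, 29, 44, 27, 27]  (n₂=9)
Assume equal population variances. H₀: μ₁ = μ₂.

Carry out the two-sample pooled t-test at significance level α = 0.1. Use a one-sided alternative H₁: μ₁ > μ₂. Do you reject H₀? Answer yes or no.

x̄₁=47.083, s₁=6.345, n₁=12
x̄₂=37.000, s₂=7.874, n₂=9
s_p² = [11·6.345² + 8·7.874²]/19 = 49.4167
SE = √(s_p²·(1/12+1/9)) = 3.0998
t = (47.083−37.000)/3.0998 = 3.2529
df = 19
p-value (one-sided, H₁ greater) = 0.00209
At α=0.1: p < α → reject H₀

reject H₀: yes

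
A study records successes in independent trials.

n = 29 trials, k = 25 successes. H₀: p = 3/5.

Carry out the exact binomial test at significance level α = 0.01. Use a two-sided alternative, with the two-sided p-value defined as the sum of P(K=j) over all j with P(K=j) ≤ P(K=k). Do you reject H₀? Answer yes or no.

reject H₀: yes

Exact binomial: n=29, k=25, p₀=3/5=0.6000
P(X=j) = C(n,j)·p₀^j·(1−p₀)^(n−j); p = Σ P(X=j) over j with P(X=j) ≤ P(X=25)
p-value (two-sided) = 0.00372
At α=0.01: p < α → reject H₀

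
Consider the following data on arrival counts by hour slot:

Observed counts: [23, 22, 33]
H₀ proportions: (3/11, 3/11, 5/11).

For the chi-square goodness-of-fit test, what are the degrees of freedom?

degrees of freedom = 2

df = k − 1 = 3 − 1 = 2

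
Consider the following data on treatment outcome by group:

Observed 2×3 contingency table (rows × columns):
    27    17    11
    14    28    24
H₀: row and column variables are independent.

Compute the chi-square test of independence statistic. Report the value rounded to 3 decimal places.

test statistic = 10.728

Row totals [55, 66], col totals [41, 45, 35], n=121
χ² = (27−18.64)²/18.64 + (17−20.45)²/20.45 + (11−15.91)²/15.91 + (14−22.36)²/22.36 + (28−24.55)²/24.55 + (24−19.09)²/19.09 = 10.7281
df = 2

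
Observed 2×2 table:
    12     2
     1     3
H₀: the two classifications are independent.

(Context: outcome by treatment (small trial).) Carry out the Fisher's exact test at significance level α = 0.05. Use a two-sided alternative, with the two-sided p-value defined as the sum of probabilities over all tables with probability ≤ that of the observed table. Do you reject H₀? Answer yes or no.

Margins: r₁=14, r₂=4, c₁=13, c₂=5, n=18
p_obs = C(14,12)·C(4,1)/C(18,13); sum pmf over tables with pmf ≤ p_obs
p-value (two-sided) = 0.04412
At α=0.05: p < α → reject H₀

reject H₀: yes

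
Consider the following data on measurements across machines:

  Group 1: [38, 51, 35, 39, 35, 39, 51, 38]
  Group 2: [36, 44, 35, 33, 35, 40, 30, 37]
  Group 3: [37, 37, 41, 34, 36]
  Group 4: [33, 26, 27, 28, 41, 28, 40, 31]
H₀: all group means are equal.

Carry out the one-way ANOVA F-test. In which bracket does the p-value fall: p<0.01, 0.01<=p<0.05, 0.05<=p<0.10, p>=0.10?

Group means [40.75, 36.25, 37.00, 31.75], grand mean 36.379
SSB = Σnᵢ(x̄ᵢ−x̄)² = 326.328; SSW = ΣΣ(x−x̄ᵢ)² = 690.500
MSB = 326.328/3 = 108.7759; MSW = 690.500/25 = 27.6200
F = MSB/MSW = 3.9383
df = (3, 25)
p-value (upper-tail) = 0.01980
→ bracket: 0.01<=p<0.05

p-value bracket: 0.01<=p<0.05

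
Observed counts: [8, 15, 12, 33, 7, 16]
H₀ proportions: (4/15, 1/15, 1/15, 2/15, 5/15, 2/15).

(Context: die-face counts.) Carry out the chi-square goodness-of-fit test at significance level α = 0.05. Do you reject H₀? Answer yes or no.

n = 91; E_i = n·p_i = [24.27, 6.07, 6.07, 12.13, 30.33, 12.13]
χ² = (8−24.27)²/24.27 + (15−6.07)²/6.07 + (12−6.07)²/6.07 + (33−12.13)²/12.13 + (7−30.33)²/30.33 + (16−12.13)²/12.13 = 84.9286
df = 5
p-value (upper-tail) = 0.00000
At α=0.05: p < α → reject H₀

reject H₀: yes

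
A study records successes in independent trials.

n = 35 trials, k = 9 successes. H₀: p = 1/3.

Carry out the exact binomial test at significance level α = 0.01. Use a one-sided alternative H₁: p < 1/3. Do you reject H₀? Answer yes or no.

reject H₀: no

Exact binomial: n=35, k=9, p₀=1/3=0.3333
P(X≤9) from Σ C(n,i)·p₀^i·(1−p₀)^(n−i)
p-value (one-sided, H₁ less) = 0.22123
At α=0.01: p ≥ α → fail to reject H₀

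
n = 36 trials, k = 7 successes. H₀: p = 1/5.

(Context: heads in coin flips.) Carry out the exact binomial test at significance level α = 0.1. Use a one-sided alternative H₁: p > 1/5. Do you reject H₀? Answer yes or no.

reject H₀: no

Exact binomial: n=36, k=7, p₀=1/5=0.2000
P(X≥7) from Σ C(n,i)·p₀^i·(1−p₀)^(n−i)
p-value (one-sided, H₁ greater) = 0.59931
At α=0.1: p ≥ α → fail to reject H₀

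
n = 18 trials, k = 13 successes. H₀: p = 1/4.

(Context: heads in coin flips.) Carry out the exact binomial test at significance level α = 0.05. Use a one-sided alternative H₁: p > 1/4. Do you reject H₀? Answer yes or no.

reject H₀: yes

Exact binomial: n=18, k=13, p₀=1/4=0.2500
P(X≥13) from Σ C(n,i)·p₀^i·(1−p₀)^(n−i)
p-value (one-sided, H₁ greater) = 0.00003
At α=0.05: p < α → reject H₀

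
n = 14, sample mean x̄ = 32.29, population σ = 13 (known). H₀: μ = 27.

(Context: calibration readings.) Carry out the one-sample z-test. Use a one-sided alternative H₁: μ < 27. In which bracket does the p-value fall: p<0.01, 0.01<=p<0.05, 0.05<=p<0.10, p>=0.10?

SE = σ/√n = 13/√14 = 3.4744
z = (x̄−μ₀)/SE = (32.29−27)/3.4744 = 1.5226
p-value (one-sided, H₁ less) = 0.93607
→ bracket: p>=0.10

p-value bracket: p>=0.10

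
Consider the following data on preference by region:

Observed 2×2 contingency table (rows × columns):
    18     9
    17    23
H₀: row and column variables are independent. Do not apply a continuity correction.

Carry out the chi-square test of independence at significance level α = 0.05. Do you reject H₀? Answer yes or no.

reject H₀: no

Row totals [27, 40], col totals [35, 32], n=67
χ² = (18−14.10)²/14.10 + (9−12.90)²/12.90 + (17−20.90)²/20.90 + (23−19.10)²/19.10 = 3.7732
df = 1
p-value (upper-tail) = 0.05208
At α=0.05: p ≥ α → fail to reject H₀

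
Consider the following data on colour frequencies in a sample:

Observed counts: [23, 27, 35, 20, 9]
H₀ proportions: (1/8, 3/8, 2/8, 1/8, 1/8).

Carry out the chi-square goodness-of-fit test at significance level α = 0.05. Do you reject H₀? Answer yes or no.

n = 114; E_i = n·p_i = [14.25, 42.75, 28.50, 14.25, 14.25]
χ² = (23−14.25)²/14.25 + (27−42.75)²/42.75 + (35−28.50)²/28.50 + (20−14.25)²/14.25 + (9−14.25)²/14.25 = 16.9123
df = 4
p-value (upper-tail) = 0.00201
At α=0.05: p < α → reject H₀

reject H₀: yes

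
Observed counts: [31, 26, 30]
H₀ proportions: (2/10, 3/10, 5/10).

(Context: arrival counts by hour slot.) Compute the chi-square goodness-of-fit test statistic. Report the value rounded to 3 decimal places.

test statistic = 14.820

n = 87; E_i = n·p_i = [17.40, 26.10, 43.50]
χ² = (31−17.40)²/17.40 + (26−26.10)²/26.10 + (30−43.50)²/43.50 = 14.8199
df = 2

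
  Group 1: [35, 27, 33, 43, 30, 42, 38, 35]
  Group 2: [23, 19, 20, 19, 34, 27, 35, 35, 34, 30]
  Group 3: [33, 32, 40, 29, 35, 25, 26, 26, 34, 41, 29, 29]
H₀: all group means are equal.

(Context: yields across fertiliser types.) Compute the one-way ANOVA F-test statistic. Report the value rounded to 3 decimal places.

Group means [35.38, 27.60, 31.58], grand mean 31.267
SSB = Σnᵢ(x̄ᵢ−x̄)² = 270.675; SSW = ΣΣ(x−x̄ᵢ)² = 943.192
MSB = 270.675/2 = 135.3375; MSW = 943.192/27 = 34.9330
F = MSB/MSW = 3.8742
df = (2, 27)

test statistic = 3.874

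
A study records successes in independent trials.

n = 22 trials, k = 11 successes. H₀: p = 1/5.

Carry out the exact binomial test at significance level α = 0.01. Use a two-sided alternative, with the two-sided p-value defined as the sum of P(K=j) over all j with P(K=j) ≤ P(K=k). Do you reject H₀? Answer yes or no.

Exact binomial: n=22, k=11, p₀=1/5=0.2000
P(X=j) = C(n,j)·p₀^j·(1−p₀)^(n−j); p = Σ P(X=j) over j with P(X=j) ≤ P(X=11)
p-value (two-sided) = 0.00159
At α=0.01: p < α → reject H₀

reject H₀: yes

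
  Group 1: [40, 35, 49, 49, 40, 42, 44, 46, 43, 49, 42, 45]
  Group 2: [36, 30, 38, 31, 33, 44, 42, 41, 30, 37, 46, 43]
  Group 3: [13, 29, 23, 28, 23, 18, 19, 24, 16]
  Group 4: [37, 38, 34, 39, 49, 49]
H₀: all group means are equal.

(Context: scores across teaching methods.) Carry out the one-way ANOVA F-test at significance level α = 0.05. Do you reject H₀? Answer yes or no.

reject H₀: yes

Group means [43.67, 37.58, 21.44, 41.00], grand mean 36.256
SSB = Σnᵢ(x̄ᵢ−x̄)² = 2789.630; SSW = ΣΣ(x−x̄ᵢ)² = 991.806
MSB = 2789.630/3 = 929.8768; MSW = 991.806/35 = 28.3373
F = MSB/MSW = 32.8146
df = (3, 35)
p-value (upper-tail) = 0.00000
At α=0.05: p < α → reject H₀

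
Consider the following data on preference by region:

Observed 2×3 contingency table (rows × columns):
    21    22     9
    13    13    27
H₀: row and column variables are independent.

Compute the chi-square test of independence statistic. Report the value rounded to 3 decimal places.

Row totals [52, 53], col totals [34, 35, 36], n=105
χ² = (21−16.84)²/16.84 + (22−17.33)²/17.33 + (9−17.83)²/17.83 + (13−17.16)²/17.16 + (13−17.67)²/17.67 + (27−18.17)²/18.17 = 13.1883
df = 2

test statistic = 13.188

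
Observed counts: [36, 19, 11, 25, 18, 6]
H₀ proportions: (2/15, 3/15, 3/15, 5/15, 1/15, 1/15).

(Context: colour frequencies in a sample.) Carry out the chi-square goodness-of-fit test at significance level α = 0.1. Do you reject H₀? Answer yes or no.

reject H₀: yes

n = 115; E_i = n·p_i = [15.33, 23.00, 23.00, 38.33, 7.67, 7.67]
χ² = (36−15.33)²/15.33 + (19−23.00)²/23.00 + (11−23.00)²/23.00 + (25−38.33)²/38.33 + (18−7.67)²/7.67 + (6−7.67)²/7.67 = 53.7391
df = 5
p-value (upper-tail) = 0.00000
At α=0.1: p < α → reject H₀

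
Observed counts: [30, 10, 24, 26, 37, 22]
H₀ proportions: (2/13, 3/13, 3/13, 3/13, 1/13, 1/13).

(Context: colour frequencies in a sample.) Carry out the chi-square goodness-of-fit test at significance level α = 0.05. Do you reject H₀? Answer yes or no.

n = 149; E_i = n·p_i = [22.92, 34.38, 34.38, 34.38, 11.46, 11.46]
χ² = (30−22.92)²/22.92 + (10−34.38)²/34.38 + (24−34.38)²/34.38 + (26−34.38)²/34.38 + (37−11.46)²/11.46 + (22−11.46)²/11.46 = 91.2528
df = 5
p-value (upper-tail) = 0.00000
At α=0.05: p < α → reject H₀

reject H₀: yes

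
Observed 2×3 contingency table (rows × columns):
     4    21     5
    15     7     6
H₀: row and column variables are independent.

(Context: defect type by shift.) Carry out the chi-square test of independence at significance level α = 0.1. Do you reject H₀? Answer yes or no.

reject H₀: yes

Row totals [30, 28], col totals [19, 28, 11], n=58
χ² = (4−9.83)²/9.83 + (21−14.48)²/14.48 + (5−5.69)²/5.69 + (15−9.17)²/9.17 + (7−13.52)²/13.52 + (6−5.31)²/5.31 = 13.4063
df = 2
p-value (upper-tail) = 0.00123
At α=0.1: p < α → reject H₀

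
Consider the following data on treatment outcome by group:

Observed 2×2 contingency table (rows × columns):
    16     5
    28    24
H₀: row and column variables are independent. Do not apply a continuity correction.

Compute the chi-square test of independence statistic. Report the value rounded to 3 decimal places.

test statistic = 3.119

Row totals [21, 52], col totals [44, 29], n=73
χ² = (16−12.66)²/12.66 + (5−8.34)²/8.34 + (28−31.34)²/31.34 + (24−20.66)²/20.66 = 3.1191
df = 1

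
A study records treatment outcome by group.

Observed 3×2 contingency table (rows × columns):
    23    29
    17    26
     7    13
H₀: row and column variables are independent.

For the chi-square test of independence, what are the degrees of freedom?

degrees of freedom = 2

df = (r−1)(c−1) = (3−1)·(2−1) = 2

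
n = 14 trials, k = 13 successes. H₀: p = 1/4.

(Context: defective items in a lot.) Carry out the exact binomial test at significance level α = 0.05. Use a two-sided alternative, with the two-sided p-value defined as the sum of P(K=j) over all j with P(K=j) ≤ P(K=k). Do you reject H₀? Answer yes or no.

reject H₀: yes

Exact binomial: n=14, k=13, p₀=1/4=0.2500
P(X=j) = C(n,j)·p₀^j·(1−p₀)^(n−j); p = Σ P(X=j) over j with P(X=j) ≤ P(X=13)
p-value (two-sided) = 0.00000
At α=0.05: p < α → reject H₀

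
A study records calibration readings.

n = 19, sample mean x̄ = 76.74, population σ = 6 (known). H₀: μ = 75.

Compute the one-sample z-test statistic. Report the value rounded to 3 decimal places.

test statistic = 1.264

SE = σ/√n = 6/√19 = 1.3765
z = (x̄−μ₀)/SE = (76.74−75)/1.3765 = 1.2641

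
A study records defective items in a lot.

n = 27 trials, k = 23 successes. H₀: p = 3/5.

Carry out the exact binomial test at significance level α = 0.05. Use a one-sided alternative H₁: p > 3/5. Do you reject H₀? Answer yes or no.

reject H₀: yes

Exact binomial: n=27, k=23, p₀=3/5=0.6000
P(X≥23) from Σ C(n,i)·p₀^i·(1−p₀)^(n−i)
p-value (one-sided, H₁ greater) = 0.00461
At α=0.05: p < α → reject H₀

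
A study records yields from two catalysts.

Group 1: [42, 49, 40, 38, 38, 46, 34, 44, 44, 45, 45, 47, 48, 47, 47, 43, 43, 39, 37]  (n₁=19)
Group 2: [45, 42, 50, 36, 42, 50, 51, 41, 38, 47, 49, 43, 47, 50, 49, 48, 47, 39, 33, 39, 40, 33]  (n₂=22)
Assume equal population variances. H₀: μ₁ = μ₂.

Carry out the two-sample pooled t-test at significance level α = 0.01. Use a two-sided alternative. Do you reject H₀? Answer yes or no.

x̄₁=42.947, s₁=4.223, n₁=19
x̄₂=43.591, s₂=5.662, n₂=22
s_p² = [18·4.223² + 21·5.662²]/39 = 25.4940
SE = √(s_p²·(1/19+1/22)) = 1.5813
t = (42.947−43.591)/1.5813 = -0.4070
df = 39
p-value (two-sided) = 0.68626
At α=0.01: p ≥ α → fail to reject H₀

reject H₀: no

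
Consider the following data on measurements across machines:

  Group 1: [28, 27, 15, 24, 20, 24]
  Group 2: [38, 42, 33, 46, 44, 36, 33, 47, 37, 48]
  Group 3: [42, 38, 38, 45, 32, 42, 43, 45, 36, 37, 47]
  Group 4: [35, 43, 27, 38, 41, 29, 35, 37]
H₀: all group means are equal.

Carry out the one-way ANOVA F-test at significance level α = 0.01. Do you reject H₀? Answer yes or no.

reject H₀: yes

Group means [23.00, 40.40, 40.45, 35.62], grand mean 36.343
SSB = Σnᵢ(x̄ᵢ−x̄)² = 1422.883; SSW = ΣΣ(x−x̄ᵢ)² = 831.002
MSB = 1422.883/3 = 474.2945; MSW = 831.002/31 = 26.8065
F = MSB/MSW = 17.6932
df = (3, 31)
p-value (upper-tail) = 0.00000
At α=0.01: p < α → reject H₀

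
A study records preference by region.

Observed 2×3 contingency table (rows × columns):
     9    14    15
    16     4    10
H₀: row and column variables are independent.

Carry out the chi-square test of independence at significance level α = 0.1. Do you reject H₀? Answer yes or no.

Row totals [38, 30], col totals [25, 18, 25], n=68
χ² = (9−13.97)²/13.97 + (14−10.06)²/10.06 + (15−13.97)²/13.97 + (16−11.03)²/11.03 + (4−7.94)²/7.94 + (10−11.03)²/11.03 = 7.6807
df = 2
p-value (upper-tail) = 0.02149
At α=0.1: p < α → reject H₀

reject H₀: yes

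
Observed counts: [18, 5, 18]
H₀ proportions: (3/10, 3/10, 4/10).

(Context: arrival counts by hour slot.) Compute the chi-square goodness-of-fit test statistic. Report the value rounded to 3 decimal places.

n = 41; E_i = n·p_i = [12.30, 12.30, 16.40]
χ² = (18−12.30)²/12.30 + (5−12.30)²/12.30 + (18−16.40)²/16.40 = 7.1301
df = 2

test statistic = 7.130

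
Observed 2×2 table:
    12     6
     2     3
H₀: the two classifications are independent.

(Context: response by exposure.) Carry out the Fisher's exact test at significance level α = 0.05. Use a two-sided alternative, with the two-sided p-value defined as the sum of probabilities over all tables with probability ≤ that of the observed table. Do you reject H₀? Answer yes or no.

reject H₀: no

Margins: r₁=18, r₂=5, c₁=14, c₂=9, n=23
p_obs = C(18,12)·C(5,2)/C(23,14); sum pmf over tables with pmf ≤ p_obs
p-value (two-sided) = 0.34283
At α=0.05: p ≥ α → fail to reject H₀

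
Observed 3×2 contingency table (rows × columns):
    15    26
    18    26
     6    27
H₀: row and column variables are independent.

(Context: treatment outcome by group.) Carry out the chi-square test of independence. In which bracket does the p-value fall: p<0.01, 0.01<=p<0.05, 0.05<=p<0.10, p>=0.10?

p-value bracket: 0.05<=p<0.10

Row totals [41, 44, 33], col totals [39, 79], n=118
χ² = (15−13.55)²/13.55 + (26−27.45)²/27.45 + (18−14.54)²/14.54 + (26−29.46)²/29.46 + (6−10.91)²/10.91 + (27−22.09)²/22.09 = 4.7567
df = 2
p-value (upper-tail) = 0.09271
→ bracket: 0.05<=p<0.10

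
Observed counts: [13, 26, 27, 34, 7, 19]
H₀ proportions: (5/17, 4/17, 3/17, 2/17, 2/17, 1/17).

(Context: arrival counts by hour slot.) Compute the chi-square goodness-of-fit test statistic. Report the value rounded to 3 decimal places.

n = 126; E_i = n·p_i = [37.06, 29.65, 22.24, 14.82, 14.82, 7.41]
χ² = (13−37.06)²/37.06 + (26−29.65)²/29.65 + (27−22.24)²/22.24 + (34−14.82)²/14.82 + (7−14.82)²/14.82 + (19−7.41)²/7.41 = 64.1437
df = 5

test statistic = 64.144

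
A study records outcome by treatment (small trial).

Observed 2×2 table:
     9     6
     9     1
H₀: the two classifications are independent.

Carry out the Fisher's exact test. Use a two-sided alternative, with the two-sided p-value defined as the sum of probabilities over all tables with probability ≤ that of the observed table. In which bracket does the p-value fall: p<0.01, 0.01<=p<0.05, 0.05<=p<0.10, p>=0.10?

p-value bracket: p>=0.10

Margins: r₁=15, r₂=10, c₁=18, c₂=7, n=25
p_obs = C(15,9)·C(10,9)/C(25,18); sum pmf over tables with pmf ≤ p_obs
p-value (two-sided) = 0.17935
→ bracket: p>=0.10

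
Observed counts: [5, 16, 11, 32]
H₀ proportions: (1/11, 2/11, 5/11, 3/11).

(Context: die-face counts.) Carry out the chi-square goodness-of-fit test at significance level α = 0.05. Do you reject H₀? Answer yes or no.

n = 64; E_i = n·p_i = [5.82, 11.64, 29.09, 17.45]
χ² = (5−5.82)²/5.82 + (16−11.64)²/11.64 + (11−29.09)²/29.09 + (32−17.45)²/17.45 = 25.1229
df = 3
p-value (upper-tail) = 0.00001
At α=0.05: p < α → reject H₀

reject H₀: yes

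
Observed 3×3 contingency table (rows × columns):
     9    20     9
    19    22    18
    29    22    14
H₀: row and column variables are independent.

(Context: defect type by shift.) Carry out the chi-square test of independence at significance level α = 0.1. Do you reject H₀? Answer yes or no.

Row totals [38, 59, 65], col totals [57, 64, 41], n=162
χ² = (9−13.37)²/13.37 + (20−15.01)²/15.01 + (9−9.62)²/9.62 + (19−20.76)²/20.76 + (22−23.31)²/23.31 + (18−14.93)²/14.93 + (29−22.87)²/22.87 + (22−25.68)²/25.68 + (14−16.45)²/16.45 = 6.5131
df = 4
p-value (upper-tail) = 0.16397
At α=0.1: p ≥ α → fail to reject H₀

reject H₀: no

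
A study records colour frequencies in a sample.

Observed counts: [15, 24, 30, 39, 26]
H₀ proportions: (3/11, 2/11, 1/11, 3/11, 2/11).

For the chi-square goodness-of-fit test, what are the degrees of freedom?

degrees of freedom = 4

df = k − 1 = 5 − 1 = 4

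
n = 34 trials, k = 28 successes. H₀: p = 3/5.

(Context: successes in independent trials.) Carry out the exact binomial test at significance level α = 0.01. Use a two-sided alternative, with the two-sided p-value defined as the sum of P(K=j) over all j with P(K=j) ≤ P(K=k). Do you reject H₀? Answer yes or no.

Exact binomial: n=34, k=28, p₀=3/5=0.6000
P(X=j) = C(n,j)·p₀^j·(1−p₀)^(n−j); p = Σ P(X=j) over j with P(X=j) ≤ P(X=28)
p-value (two-sided) = 0.00788
At α=0.01: p < α → reject H₀

reject H₀: yes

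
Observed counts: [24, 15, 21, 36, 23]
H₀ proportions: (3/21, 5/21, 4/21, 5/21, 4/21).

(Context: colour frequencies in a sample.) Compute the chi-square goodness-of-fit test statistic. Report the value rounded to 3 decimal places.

n = 119; E_i = n·p_i = [17.00, 28.33, 22.67, 28.33, 22.67]
χ² = (24−17.00)²/17.00 + (15−28.33)²/28.33 + (21−22.67)²/22.67 + (36−28.33)²/28.33 + (23−22.67)²/22.67 = 11.3588
df = 4

test statistic = 11.359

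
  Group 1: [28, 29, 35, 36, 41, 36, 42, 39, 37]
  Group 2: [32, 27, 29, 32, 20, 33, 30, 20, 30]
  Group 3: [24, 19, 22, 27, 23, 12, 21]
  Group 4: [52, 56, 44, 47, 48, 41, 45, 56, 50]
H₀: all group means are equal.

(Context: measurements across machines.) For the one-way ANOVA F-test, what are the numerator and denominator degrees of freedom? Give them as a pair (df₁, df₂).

degrees of freedom = [3, 30]

k = 4 groups, N = 34 total
df = (k−1, N−k) = (4−1, 34−4) = (3, 30)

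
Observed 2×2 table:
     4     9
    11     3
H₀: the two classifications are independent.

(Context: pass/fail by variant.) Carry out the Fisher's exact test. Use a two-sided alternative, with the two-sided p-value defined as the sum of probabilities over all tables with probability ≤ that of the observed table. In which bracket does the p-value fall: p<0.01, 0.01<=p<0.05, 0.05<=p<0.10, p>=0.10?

p-value bracket: 0.01<=p<0.05

Margins: r₁=13, r₂=14, c₁=15, c₂=12, n=27
p_obs = C(13,4)·C(14,11)/C(27,15); sum pmf over tables with pmf ≤ p_obs
p-value (two-sided) = 0.02130
→ bracket: 0.01<=p<0.05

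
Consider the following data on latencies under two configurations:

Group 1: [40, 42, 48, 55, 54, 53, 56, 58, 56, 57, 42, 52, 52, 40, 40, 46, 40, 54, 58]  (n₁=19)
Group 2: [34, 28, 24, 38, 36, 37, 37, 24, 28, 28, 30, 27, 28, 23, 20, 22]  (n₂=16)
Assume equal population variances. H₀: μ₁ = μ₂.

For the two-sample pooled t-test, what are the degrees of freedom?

degrees of freedom = 33

df = n₁ + n₂ − 2 = 19 + 16 − 2 = 33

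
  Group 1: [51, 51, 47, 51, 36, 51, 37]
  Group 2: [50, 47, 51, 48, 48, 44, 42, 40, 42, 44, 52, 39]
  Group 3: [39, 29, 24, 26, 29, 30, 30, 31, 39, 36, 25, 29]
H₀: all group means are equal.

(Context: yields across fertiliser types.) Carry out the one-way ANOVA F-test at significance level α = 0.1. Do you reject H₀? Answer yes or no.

Group means [46.29, 45.58, 30.58], grand mean 39.935
SSB = Σnᵢ(x̄ᵢ−x̄)² = 1714.609; SSW = ΣΣ(x−x̄ᵢ)² = 765.262
MSB = 1714.609/2 = 857.3045; MSW = 765.262/28 = 27.3308
F = MSB/MSW = 31.3677
df = (2, 28)
p-value (upper-tail) = 0.00000
At α=0.1: p < α → reject H₀

reject H₀: yes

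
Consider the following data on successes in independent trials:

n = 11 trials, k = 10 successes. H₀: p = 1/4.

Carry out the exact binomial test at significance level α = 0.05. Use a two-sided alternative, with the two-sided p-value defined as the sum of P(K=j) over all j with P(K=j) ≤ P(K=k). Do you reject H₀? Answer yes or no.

Exact binomial: n=11, k=10, p₀=1/4=0.2500
P(X=j) = C(n,j)·p₀^j·(1−p₀)^(n−j); p = Σ P(X=j) over j with P(X=j) ≤ P(X=10)
p-value (two-sided) = 0.00001
At α=0.05: p < α → reject H₀

reject H₀: yes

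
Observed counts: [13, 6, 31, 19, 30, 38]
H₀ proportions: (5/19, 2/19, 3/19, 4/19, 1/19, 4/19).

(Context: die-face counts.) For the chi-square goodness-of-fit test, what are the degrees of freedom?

df = k − 1 = 6 − 1 = 5

degrees of freedom = 5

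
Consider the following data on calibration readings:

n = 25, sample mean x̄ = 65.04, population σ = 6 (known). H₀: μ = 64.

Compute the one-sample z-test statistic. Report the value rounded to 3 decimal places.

SE = σ/√n = 6/√25 = 1.2000
z = (x̄−μ₀)/SE = (65.04−64)/1.2000 = 0.8667

test statistic = 0.867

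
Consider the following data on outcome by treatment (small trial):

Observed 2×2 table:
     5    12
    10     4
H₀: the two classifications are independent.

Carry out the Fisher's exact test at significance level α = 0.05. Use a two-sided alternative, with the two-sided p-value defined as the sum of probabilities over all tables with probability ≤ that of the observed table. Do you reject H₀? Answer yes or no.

Margins: r₁=17, r₂=14, c₁=15, c₂=16, n=31
p_obs = C(17,5)·C(14,10)/C(31,15); sum pmf over tables with pmf ≤ p_obs
p-value (two-sided) = 0.03195
At α=0.05: p < α → reject H₀

reject H₀: yes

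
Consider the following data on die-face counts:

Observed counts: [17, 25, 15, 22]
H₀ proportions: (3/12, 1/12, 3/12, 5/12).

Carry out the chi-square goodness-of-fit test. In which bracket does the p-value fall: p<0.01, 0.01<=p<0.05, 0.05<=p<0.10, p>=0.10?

n = 79; E_i = n·p_i = [19.75, 6.58, 19.75, 32.92]
χ² = (17−19.75)²/19.75 + (25−6.58)²/6.58 + (15−19.75)²/19.75 + (22−32.92)²/32.92 = 56.6658
df = 3
p-value (upper-tail) = 0.00000
→ bracket: p<0.01

p-value bracket: p<0.01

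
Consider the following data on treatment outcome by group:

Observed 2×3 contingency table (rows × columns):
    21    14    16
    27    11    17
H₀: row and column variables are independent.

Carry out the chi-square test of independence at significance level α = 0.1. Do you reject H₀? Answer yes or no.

reject H₀: no

Row totals [51, 55], col totals [48, 25, 33], n=106
χ² = (21−23.09)²/23.09 + (14−12.03)²/12.03 + (16−15.88)²/15.88 + (27−24.91)²/24.91 + (11−12.97)²/12.97 + (17−17.12)²/17.12 = 0.9908
df = 2
p-value (upper-tail) = 0.60934
At α=0.1: p ≥ α → fail to reject H₀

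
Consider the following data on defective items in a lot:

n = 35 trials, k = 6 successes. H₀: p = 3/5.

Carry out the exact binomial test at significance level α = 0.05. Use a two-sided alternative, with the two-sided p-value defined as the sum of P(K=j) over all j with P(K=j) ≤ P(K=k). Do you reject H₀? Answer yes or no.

Exact binomial: n=35, k=6, p₀=3/5=0.6000
P(X=j) = C(n,j)·p₀^j·(1−p₀)^(n−j); p = Σ P(X=j) over j with P(X=j) ≤ P(X=6)
p-value (two-sided) = 0.00000
At α=0.05: p < α → reject H₀

reject H₀: yes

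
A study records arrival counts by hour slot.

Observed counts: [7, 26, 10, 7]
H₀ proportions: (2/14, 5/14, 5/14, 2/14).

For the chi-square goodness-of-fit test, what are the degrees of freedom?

degrees of freedom = 3

df = k − 1 = 4 − 1 = 3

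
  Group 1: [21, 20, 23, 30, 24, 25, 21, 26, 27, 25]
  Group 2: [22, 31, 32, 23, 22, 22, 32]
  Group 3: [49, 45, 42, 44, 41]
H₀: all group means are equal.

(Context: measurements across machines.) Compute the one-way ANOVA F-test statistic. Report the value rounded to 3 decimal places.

Group means [24.20, 26.29, 44.20], grand mean 29.409
SSB = Σnᵢ(x̄ᵢ−x̄)² = 1433.490; SSW = ΣΣ(x−x̄ᵢ)² = 277.829
MSB = 1433.490/2 = 716.7448; MSW = 277.829/19 = 14.6226
F = MSB/MSW = 49.0164
df = (2, 19)

test statistic = 49.016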